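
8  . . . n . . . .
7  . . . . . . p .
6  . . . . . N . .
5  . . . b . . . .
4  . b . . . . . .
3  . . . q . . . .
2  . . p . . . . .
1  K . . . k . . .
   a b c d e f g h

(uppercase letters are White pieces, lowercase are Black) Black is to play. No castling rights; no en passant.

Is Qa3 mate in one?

yes

After Qa3: white king on a1; in check: yes, from the black queen on a3.
King squares — b1: attacked by Pc2; a2: attacked by Qa3; b2: attacked by Qa3.
White has no legal moves → checkmate.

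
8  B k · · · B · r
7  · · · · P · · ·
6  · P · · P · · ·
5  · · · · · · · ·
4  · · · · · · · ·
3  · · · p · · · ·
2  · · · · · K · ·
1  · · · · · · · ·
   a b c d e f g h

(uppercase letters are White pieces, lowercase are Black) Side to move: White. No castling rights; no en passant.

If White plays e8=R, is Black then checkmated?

yes

After e8=R: black king on b8; in check: yes, from the white rook on e8.
King squares — a7: attacked by Pb6; b7: attacked by Ba8; c7: attacked by Pb6; a8: attacked by Re8; c8: attacked by Re8.
Black has no legal moves → checkmate.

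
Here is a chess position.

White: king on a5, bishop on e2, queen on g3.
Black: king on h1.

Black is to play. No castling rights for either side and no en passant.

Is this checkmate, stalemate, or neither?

stalemate

Black to move; black king on h1.
In check: no.
King squares — g1: attacked by Qg3; g2: attacked by Qg3; h2: attacked by Qg3.
Legal moves for Black: none.
Not in check and no legal moves → stalemate.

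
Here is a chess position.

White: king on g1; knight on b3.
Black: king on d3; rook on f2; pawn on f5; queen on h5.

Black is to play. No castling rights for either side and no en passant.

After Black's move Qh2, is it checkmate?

yes

After Qh2: white king on g1; in check: yes, from the black queen on h2.
King squares — f1: attacked by Rf2; h1: attacked by Qh2; f2: attacked by Qh2; g2: attacked by Rf2; h2: attacked by Rf2.
White has no legal moves → checkmate.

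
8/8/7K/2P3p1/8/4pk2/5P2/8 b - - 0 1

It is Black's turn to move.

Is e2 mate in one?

no

After e2: white king on h6; in check: no.
White is not in check, so this cannot be checkmate.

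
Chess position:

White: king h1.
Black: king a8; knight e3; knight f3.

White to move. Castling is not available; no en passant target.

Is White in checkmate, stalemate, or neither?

stalemate

White to move; white king on h1.
In check: no.
King squares — g1: attacked by Nf3; g2: attacked by Ne3; h2: attacked by Nf3.
Legal moves for White: none.
Not in check and no legal moves → stalemate.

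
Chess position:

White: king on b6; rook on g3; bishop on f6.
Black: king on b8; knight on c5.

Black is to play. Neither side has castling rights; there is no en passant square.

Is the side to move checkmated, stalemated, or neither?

Black to move; black king on b8.
In check: no.
Legal moves for Black: Kc8, Ka8, Nd7+, Nb7, Ne6, Na6, Ne4, Na4+, Nd3, Nb3.
Black has 10 legal moves and is not in check → neither.

neither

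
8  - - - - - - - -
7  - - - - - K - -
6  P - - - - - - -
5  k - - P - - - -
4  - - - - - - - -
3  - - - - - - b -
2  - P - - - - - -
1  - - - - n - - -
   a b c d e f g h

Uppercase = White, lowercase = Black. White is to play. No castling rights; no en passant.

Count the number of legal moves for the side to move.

12

White to move; king on f7.
In check: no.
Legal moves: Kg8, Kf8, Ke8, Kg7, Ke7, Kg6, Kf6, Ke6, a7, d6, b3, b4+.
Count: 12.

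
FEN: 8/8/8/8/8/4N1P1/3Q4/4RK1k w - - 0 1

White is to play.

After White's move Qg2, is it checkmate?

After Qg2: black king on h1; in check: yes, from the white queen on g2.
King squares — g1: attacked by Kf1; g2: attacked by Kf1; h2: attacked by Qg2.
Black has no legal moves → checkmate.

yes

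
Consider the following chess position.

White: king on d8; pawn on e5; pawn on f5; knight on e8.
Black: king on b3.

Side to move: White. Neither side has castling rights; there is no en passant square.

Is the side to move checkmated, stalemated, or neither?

White to move; white king on d8.
In check: no.
Legal moves for White: Ng7, Nc7, Nf6, Nd6, Kc8, Ke7, Kd7, Kc7, f6, e6.
White has 10 legal moves and is not in check → neither.

neither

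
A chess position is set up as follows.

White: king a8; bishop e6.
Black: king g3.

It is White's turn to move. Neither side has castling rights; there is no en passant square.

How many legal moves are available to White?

White to move; king on a8.
In check: no.
Legal moves: Kb8, Kb7, Ka7, Bg8, Bc8, Bf7, Bd7, Bf5, Bd5, Bg4, Bc4, Bh3, Bb3, Ba2.
Count: 14.

14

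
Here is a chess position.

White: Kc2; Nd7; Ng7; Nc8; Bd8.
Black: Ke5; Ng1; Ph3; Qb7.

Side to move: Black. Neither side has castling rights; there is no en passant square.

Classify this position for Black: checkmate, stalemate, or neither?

neither

Black to move; black king on e5.
In check: yes, from the white knight on d7.
Legal moves for Black: Kd5, Kf4, Ke4, Kd4, Qxd7.
Black is in check but has 5 legal moves → neither.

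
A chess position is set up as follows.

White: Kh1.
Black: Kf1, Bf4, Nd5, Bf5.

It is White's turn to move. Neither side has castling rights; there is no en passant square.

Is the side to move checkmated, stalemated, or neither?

White to move; white king on h1.
In check: no.
King squares — g1: attacked by Kf1; g2: attacked by Kf1; h2: attacked by Bf4.
Legal moves for White: none.
Not in check and no legal moves → stalemate.

stalemate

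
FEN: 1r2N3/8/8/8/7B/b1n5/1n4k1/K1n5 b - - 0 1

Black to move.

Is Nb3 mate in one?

After Nb3: white king on a1; in check: yes, from the black knight on b3.
King squares — b1: attacked by Nc3; a2: attacked by Nc3; b2: attacked by Ba3.
White has no legal moves → checkmate.

yes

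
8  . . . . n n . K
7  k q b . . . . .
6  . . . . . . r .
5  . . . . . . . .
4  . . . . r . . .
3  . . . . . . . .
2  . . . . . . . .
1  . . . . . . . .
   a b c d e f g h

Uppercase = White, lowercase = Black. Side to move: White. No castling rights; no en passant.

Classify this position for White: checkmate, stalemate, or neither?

stalemate

White to move; white king on h8.
In check: no.
King squares — g7: attacked by Rg6; h7: attacked by Nf8; g8: attacked by Rg6.
Legal moves for White: none.
Not in check and no legal moves → stalemate.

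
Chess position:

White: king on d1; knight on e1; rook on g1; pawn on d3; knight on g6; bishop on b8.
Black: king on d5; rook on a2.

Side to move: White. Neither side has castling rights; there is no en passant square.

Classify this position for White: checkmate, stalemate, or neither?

White to move; white king on d1.
In check: no.
Legal moves for White include: Bc7, Ba7, Bd6, Be5, Bf4, Bg3, Bh2, Nh8, Nf8, Ne7+, Ne5, Nh4, Nf4+, Rg5+, Rg4, Rg3, Rg2, Rh1, ... (list truncated; more exist).
White has legal moves and is not in check → neither.

neither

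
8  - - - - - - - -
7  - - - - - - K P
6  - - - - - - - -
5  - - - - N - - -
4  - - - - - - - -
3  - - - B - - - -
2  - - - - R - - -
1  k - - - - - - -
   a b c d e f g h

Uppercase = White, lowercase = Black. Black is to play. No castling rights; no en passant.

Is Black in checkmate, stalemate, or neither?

stalemate

Black to move; black king on a1.
In check: no.
King squares — b1: attacked by Bd3; a2: attacked by Re2; b2: attacked by Re2.
Legal moves for Black: none.
Not in check and no legal moves → stalemate.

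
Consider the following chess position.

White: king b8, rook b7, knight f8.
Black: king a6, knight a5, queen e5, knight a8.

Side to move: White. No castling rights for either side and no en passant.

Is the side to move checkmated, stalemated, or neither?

White to move; white king on b8.
In check: yes, from the black queen on e5.
Legal moves for White: Kc8, Kxa8, Rc7.
White is in check but has 3 legal moves → neither.

neither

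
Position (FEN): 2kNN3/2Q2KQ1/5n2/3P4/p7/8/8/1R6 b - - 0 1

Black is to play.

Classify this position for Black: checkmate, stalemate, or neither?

checkmate

Black to move; black king on c8.
In check: yes, from the white queen on c7.
King squares — b7: attacked by Rb1; c7: attacked by Ne8; d7: attacked by Qc7; b8: attacked by Rb1; d8: attacked by Qc7.
Legal moves for Black: none.
In check with no legal moves → checkmate.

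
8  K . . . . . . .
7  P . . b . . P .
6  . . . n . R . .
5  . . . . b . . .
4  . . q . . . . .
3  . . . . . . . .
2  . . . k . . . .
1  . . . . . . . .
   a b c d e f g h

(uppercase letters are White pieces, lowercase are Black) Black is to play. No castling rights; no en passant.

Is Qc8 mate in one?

yes

After Qc8: white king on a8; in check: yes, from the black queen on c8.
King squares — a7: own pawn; b7: attacked by Nd6; b8: attacked by Qc8.
White has no legal moves → checkmate.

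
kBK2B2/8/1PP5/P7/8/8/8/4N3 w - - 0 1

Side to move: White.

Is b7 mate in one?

After b7: black king on a8; in check: yes, from the white pawn on b7.
King squares — a7: attacked by Bb8; b7: attacked by Pc6; b8: attacked by Kc8.
Black has no legal moves → checkmate.

yes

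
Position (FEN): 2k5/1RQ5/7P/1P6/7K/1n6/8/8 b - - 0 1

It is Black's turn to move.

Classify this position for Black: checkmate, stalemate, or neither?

checkmate

Black to move; black king on c8.
In check: yes, from the white queen on c7.
King squares — b7: attacked by Qc7; c7: attacked by Rb7; d7: attacked by Qc7; b8: attacked by Rb7; d8: attacked by Qc7.
Legal moves for Black: none.
In check with no legal moves → checkmate.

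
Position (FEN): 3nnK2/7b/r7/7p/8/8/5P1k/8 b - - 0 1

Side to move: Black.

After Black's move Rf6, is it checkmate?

After Rf6: white king on f8; in check: yes, from the black rook on f6.
White has 2 legal replies: Kxe8, Ke7.
In check but a legal move exists → not checkmate.

no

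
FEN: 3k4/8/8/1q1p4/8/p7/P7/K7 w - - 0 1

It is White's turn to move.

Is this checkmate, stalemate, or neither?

White to move; white king on a1.
In check: no.
King squares — b1: attacked by Qb5; a2: own pawn; b2: attacked by Pa3.
Legal moves for White: none.
Not in check and no legal moves → stalemate.

stalemate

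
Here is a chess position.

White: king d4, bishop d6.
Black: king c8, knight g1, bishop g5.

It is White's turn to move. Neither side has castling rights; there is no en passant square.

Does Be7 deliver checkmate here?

no

After Be7: black king on c8; in check: no.
Black is not in check, so this cannot be checkmate.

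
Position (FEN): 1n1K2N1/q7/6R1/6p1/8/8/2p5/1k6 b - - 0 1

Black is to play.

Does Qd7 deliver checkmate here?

After Qd7: white king on d8; in check: yes, from the black queen on d7.
King squares — c7: attacked by Qd7; d7: attacked by Nb8; e7: attacked by Qd7; c8: attacked by Qd7; e8: attacked by Qd7.
White has no legal moves → checkmate.

yes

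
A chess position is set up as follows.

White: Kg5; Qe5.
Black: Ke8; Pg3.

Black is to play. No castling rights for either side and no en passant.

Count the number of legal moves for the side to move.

4

Black to move; king on e8.
In check: yes, from the white queen on e5.
Legal moves: Kf8, Kd8, Kf7, Kd7.
Count: 4.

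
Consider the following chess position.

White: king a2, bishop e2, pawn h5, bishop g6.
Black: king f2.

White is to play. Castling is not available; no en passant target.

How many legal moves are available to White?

22

White to move; king on a2.
In check: no.
Legal moves: Be8, Bh7, Bf7, Bf5, Be4, Bgd3, Bc2, Bb1, Ba6, Bb5, Bg4, Bc4, Bf3, Bed3, Bf1, Bd1, Kb3, Ka3, Kb2, Kb1, Ka1, h6.
Count: 22.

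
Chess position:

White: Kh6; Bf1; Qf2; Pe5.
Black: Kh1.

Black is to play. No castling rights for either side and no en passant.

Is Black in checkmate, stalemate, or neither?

stalemate

Black to move; black king on h1.
In check: no.
King squares — g1: attacked by Qf2; g2: attacked by Bf1; h2: attacked by Qf2.
Legal moves for Black: none.
Not in check and no legal moves → stalemate.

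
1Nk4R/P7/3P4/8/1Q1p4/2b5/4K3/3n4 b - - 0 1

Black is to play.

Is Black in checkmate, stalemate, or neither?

checkmate

Black to move; black king on c8.
In check: yes, from the white rook on h8.
King squares — b7: attacked by Qb4; c7: attacked by Pd6; d7: attacked by Nb8; b8: attacked by Qb4; d8: attacked by Rh8.
Legal moves for Black: none.
In check with no legal moves → checkmate.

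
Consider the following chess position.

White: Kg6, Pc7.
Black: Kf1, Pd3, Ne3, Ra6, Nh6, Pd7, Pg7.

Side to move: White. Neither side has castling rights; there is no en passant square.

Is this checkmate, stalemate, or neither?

White to move; white king on g6.
In check: yes, from the black rook on a6.
King squares — f5: attacked by Ne3; g5: available; h5: available; f6: attacked by Ra6; h6: attacked by Ra6; f7: attacked by Nh6; g7: available; h7: available.
Legal moves for White: Kh7, Kxg7, Kh5, Kg5.
White is in check but has 4 legal moves → neither.

neither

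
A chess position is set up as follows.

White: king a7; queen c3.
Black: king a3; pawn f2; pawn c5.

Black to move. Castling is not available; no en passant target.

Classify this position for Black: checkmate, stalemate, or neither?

Black to move; black king on a3.
In check: yes, from the white queen on c3.
King squares — a2: available; b2: attacked by Qc3; b3: attacked by Qc3; a4: available; b4: attacked by Qc3.
Legal moves for Black: Ka4, Ka2.
Black is in check but has 2 legal moves → neither.

neither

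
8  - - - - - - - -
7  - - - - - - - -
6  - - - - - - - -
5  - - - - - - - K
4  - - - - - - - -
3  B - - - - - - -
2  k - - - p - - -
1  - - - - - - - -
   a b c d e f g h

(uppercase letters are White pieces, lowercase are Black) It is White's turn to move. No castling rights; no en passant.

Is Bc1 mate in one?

no

After Bc1: black king on a2; in check: no.
Black is not in check, so this cannot be checkmate.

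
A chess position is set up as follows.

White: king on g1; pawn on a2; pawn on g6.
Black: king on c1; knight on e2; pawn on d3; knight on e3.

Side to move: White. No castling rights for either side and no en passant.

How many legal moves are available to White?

3

White to move; king on g1.
In check: yes, from the black knight on e2.
Legal moves: Kh2, Kf2, Kh1.
Count: 3.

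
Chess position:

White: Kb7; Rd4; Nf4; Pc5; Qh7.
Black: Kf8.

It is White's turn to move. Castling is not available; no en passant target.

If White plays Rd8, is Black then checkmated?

yes

After Rd8: black king on f8; in check: yes, from the white rook on d8.
King squares — e7: attacked by Qh7; f7: attacked by Qh7; g7: attacked by Qh7; e8: attacked by Rd8; g8: attacked by Qh7.
Black has no legal moves → checkmate.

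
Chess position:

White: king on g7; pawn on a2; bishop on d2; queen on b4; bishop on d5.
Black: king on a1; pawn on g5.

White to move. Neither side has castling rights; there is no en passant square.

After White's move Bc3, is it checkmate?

yes

After Bc3: black king on a1; in check: yes, from the white bishop on c3.
King squares — b1: attacked by Qb4; a2: attacked by Bd5; b2: attacked by Bc3.
Black has no legal moves → checkmate.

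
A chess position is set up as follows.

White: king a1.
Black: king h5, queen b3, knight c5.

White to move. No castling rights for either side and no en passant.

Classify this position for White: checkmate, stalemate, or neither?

White to move; white king on a1.
In check: no.
King squares — b1: attacked by Qb3; a2: attacked by Qb3; b2: attacked by Qb3.
Legal moves for White: none.
Not in check and no legal moves → stalemate.

stalemate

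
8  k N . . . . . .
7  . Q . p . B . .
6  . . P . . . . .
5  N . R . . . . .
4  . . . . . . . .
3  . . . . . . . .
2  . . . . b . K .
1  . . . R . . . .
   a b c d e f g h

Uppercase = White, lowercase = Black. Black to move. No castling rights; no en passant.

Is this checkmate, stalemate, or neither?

checkmate

Black to move; black king on a8.
In check: yes, from the white queen on b7.
King squares — a7: attacked by Qb7; b7: attacked by Na5; b8: attacked by Qb7.
Legal moves for Black: none.
In check with no legal moves → checkmate.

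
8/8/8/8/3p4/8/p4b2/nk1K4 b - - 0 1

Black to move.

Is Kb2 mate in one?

no

After Kb2: white king on d1; in check: no.
White is not in check, so this cannot be checkmate.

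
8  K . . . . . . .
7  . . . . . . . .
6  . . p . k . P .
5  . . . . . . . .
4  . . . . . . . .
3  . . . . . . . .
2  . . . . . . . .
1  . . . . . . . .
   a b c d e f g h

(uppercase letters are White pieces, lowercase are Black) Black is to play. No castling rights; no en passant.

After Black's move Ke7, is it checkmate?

no

After Ke7: white king on a8; in check: no.
White is not in check, so this cannot be checkmate.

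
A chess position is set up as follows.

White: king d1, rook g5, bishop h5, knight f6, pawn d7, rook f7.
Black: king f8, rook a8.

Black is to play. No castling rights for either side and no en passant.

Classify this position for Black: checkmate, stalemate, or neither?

Black to move; black king on f8.
In check: yes, from the white rook on f7.
King squares — e7: attacked by Rf7; f7: attacked by Bh5; g7: attacked by Rg5; e8: attacked by Nf6; g8: attacked by Rg5.
Legal moves for Black: none.
In check with no legal moves → checkmate.

checkmate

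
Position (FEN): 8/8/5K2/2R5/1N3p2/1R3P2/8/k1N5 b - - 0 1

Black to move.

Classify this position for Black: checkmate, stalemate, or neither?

Black to move; black king on a1.
In check: no.
King squares — b1: attacked by Rb3; a2: attacked by Nc1; b2: attacked by Rb3.
Legal moves for Black: none.
Not in check and no legal moves → stalemate.

stalemate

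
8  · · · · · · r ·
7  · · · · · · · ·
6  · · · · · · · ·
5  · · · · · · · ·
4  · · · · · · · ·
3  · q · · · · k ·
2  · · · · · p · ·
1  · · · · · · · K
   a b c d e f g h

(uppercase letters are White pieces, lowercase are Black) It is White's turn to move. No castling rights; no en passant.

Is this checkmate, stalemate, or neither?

White to move; white king on h1.
In check: no.
King squares — g1: attacked by Pf2; g2: attacked by Kg3; h2: attacked by Kg3.
Legal moves for White: none.
Not in check and no legal moves → stalemate.

stalemate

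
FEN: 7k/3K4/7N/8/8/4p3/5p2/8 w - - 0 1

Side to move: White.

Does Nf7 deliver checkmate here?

After Nf7: black king on h8; in check: yes, from the white knight on f7.
Black has 3 legal replies: Kg8, Kh7, Kg7.
In check but a legal move exists → not checkmate.

no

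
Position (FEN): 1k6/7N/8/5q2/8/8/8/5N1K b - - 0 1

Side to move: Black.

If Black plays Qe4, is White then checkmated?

After Qe4: white king on h1; in check: yes, from the black queen on e4.
White has 2 legal replies: Kh2, Kg1.
In check but a legal move exists → not checkmate.

no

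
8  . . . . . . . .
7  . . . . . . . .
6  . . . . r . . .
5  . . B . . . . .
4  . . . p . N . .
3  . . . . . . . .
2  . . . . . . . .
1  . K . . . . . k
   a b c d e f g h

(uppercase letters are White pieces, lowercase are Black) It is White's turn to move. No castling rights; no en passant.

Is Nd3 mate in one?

After Nd3: black king on h1; in check: no.
Black is not in check, so this cannot be checkmate.

no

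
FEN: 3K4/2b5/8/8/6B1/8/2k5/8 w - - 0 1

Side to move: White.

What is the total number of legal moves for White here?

White to move; king on d8.
In check: yes, from the black bishop on c7.
Legal moves: Ke8, Kc8, Ke7, Kd7, Kxc7.
Count: 5.

5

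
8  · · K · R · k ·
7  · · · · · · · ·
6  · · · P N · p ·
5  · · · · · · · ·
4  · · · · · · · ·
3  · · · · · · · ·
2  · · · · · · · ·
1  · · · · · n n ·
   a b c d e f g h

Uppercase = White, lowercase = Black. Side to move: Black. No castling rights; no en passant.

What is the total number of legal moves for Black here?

2

Black to move; king on g8.
In check: yes, from the white rook on e8.
Legal moves: Kh7, Kf7.
Count: 2.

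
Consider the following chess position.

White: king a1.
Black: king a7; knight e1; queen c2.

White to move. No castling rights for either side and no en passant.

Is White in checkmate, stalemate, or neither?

White to move; white king on a1.
In check: no.
King squares — b1: attacked by Qc2; a2: attacked by Qc2; b2: attacked by Qc2.
Legal moves for White: none.
Not in check and no legal moves → stalemate.

stalemate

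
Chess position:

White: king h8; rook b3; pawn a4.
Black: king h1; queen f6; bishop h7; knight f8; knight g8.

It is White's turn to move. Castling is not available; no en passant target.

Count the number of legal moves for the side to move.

0

White to move; king on h8.
In check: yes, from the black queen on f6.
Legal moves: none.
Count: 0.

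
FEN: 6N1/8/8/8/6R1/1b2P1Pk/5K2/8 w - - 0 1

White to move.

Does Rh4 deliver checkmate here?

After Rh4: black king on h3; in check: yes, from the white rook on h4.
King squares — g2: attacked by Kf2; h2: attacked by Rh4; g3: attacked by Kf2; g4: attacked by Rh4; h4: attacked by Pg3.
Black has no legal moves → checkmate.

yes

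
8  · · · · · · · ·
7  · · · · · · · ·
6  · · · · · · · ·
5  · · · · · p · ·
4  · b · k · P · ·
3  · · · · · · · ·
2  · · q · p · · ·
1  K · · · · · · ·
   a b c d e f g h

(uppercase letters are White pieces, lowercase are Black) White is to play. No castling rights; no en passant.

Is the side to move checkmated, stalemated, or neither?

White to move; white king on a1.
In check: no.
King squares — b1: attacked by Qc2; a2: attacked by Qc2; b2: attacked by Qc2.
Legal moves for White: none.
Not in check and no legal moves → stalemate.

stalemate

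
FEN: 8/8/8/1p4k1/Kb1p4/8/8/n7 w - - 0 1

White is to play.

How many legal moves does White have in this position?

White to move; king on a4.
In check: yes, from the black pawn on b5.
Legal moves: Kxb5, Kxb4.
Count: 2.

2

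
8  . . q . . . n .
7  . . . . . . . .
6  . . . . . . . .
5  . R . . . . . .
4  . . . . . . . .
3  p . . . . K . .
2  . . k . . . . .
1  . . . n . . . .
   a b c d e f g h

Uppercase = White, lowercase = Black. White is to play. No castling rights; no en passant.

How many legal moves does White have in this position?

White to move; king on f3.
In check: no.
Legal moves: Rb8, Rb7, Rb6, Rh5, Rg5, Rf5, Re5, Rd5, Rc5+, Ra5, Rb4, Rb3, Rb2+, Rb1, Kf4, Ke4, Kg3, Kg2, Ke2.
Count: 19.

19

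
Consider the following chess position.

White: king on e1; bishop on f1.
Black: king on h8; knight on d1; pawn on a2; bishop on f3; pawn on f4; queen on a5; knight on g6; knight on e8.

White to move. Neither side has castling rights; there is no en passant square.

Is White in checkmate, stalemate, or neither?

checkmate

White to move; white king on e1.
In check: yes, from the black queen on a5.
King squares — d1: attacked by Bf3; f1: own bishop; d2: attacked by Qa5; e2: attacked by Bf3; f2: attacked by Nd1.
Legal moves for White: none.
In check with no legal moves → checkmate.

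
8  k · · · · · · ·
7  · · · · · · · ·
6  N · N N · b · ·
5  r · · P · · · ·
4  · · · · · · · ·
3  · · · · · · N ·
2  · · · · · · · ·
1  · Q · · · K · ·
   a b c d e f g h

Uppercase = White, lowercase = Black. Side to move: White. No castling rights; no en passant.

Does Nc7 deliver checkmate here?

After Nc7: black king on a8; in check: yes, from the white knight on c7.
King squares — a7: attacked by Nc6; b7: attacked by Qb1; b8: attacked by Qb1.
Black has no legal moves → checkmate.

yes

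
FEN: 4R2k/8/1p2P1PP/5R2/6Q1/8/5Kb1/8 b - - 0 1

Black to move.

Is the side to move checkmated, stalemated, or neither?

Black to move; black king on h8.
In check: yes, from the white rook on e8.
King squares — g7: attacked by Ph6; h7: attacked by Pg6; g8: attacked by Re8.
Legal moves for Black: none.
In check with no legal moves → checkmate.

checkmate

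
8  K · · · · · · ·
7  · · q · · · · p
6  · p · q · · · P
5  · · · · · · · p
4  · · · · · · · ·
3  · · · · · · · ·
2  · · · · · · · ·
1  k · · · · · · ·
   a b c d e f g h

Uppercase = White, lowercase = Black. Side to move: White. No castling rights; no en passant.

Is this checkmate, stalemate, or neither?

stalemate

White to move; white king on a8.
In check: no.
King squares — a7: attacked by Qc7; b7: attacked by Qc7; b8: attacked by Qc7.
Legal moves for White: none.
Not in check and no legal moves → stalemate.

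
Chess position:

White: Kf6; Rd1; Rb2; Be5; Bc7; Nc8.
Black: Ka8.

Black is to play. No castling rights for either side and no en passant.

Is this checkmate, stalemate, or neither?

stalemate

Black to move; black king on a8.
In check: no.
King squares — a7: attacked by Nc8; b7: attacked by Rb2; b8: attacked by Rb2.
Legal moves for Black: none.
Not in check and no legal moves → stalemate.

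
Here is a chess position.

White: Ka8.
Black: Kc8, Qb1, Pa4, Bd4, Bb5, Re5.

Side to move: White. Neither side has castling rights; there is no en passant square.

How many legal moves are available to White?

0

White to move; king on a8.
In check: no.
Legal moves: none.
Count: 0.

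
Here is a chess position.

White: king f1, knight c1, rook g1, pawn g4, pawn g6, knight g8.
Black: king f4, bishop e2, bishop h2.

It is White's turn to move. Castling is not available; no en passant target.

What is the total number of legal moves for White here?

5

White to move; king on f1.
In check: yes, from the black bishop on e2.
Legal moves: Kg2, Kf2, Kxe2, Ke1, Nxe2+.
Count: 5.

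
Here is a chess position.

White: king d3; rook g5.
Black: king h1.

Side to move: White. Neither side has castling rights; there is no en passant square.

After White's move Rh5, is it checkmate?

After Rh5: black king on h1; in check: yes, from the white rook on h5.
Black has 2 legal replies: Kg2, Kg1.
In check but a legal move exists → not checkmate.

no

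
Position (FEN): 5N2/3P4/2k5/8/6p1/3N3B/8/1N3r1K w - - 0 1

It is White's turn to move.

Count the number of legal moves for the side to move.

White to move; king on h1.
In check: yes, from the black rook on f1.
Legal moves: Kh2, Kg2, Bxf1.
Count: 3.

3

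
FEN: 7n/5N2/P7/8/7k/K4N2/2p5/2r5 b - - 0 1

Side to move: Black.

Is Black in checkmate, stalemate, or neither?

Black to move; black king on h4.
In check: yes, from the white knight on f3.
Legal moves for Black: Kh5, Kg4, Kh3, Kg3.
Black is in check but has 4 legal moves → neither.

neither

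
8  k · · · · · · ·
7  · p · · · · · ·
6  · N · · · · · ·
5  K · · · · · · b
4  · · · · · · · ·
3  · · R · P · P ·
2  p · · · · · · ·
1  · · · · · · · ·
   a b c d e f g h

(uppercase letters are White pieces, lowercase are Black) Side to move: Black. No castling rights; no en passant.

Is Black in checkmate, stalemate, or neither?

Black to move; black king on a8.
In check: yes, from the white knight on b6.
Legal moves for Black: Kb8, Ka7.
Black is in check but has 2 legal moves → neither.

neither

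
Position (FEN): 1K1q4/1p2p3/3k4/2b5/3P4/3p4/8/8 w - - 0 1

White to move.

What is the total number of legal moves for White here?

White to move; king on b8.
In check: yes, from the black queen on d8.
Legal moves: Kxb7.
Count: 1.

1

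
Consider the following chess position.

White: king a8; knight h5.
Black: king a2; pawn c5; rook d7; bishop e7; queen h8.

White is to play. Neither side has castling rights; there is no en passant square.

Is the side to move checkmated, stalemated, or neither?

checkmate

White to move; white king on a8.
In check: yes, from the black queen on h8.
King squares — a7: attacked by Rd7; b7: attacked by Rd7; b8: attacked by Qh8.
Legal moves for White: none.
In check with no legal moves → checkmate.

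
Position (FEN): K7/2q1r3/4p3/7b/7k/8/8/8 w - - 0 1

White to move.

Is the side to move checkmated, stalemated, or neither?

White to move; white king on a8.
In check: no.
King squares — a7: attacked by Qc7; b7: attacked by Qc7; b8: attacked by Qc7.
Legal moves for White: none.
Not in check and no legal moves → stalemate.

stalemate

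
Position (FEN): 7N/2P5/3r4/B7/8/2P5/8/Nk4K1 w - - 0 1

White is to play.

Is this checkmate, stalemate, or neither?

neither

White to move; white king on g1.
In check: no.
Legal moves for White: Nf7, Ng6, Bb6, Bb4, Kh2, Kg2, Kf2, Kh1, Kf1, Nb3, Nc2, c8=Q, c8=R, c8=B, c8=N, c4.
White has 16 legal moves and is not in check → neither.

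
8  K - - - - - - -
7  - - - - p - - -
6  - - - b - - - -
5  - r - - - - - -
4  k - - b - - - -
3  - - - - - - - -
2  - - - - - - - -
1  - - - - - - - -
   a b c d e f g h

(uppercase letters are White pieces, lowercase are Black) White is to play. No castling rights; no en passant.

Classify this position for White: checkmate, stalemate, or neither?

stalemate

White to move; white king on a8.
In check: no.
King squares — a7: attacked by Bd4; b7: attacked by Rb5; b8: attacked by Rb5.
Legal moves for White: none.
Not in check and no legal moves → stalemate.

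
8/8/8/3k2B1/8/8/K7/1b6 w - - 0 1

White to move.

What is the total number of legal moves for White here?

White to move; king on a2.
In check: yes, from the black bishop on b1.
Legal moves: Kb3, Ka3, Kb2, Kxb1, Ka1.
Count: 5.

5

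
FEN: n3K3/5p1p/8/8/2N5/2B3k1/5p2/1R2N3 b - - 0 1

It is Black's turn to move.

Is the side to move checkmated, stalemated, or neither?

Black to move; black king on g3.
In check: no.
Legal moves for Black include: Nc7+, Nb6, Kh4, Kg4, Kf4, Kh3, Kh2, fxe1=Q+, fxe1=R+, fxe1=B, fxe1=N, h6, f6, f1=Q, f1=R, f1=B, f1=N, h5, ... (list truncated; more exist).
Black has legal moves and is not in check → neither.

neither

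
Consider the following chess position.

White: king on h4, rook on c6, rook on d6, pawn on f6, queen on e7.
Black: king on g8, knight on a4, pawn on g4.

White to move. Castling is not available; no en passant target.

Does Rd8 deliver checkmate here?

yes

After Rd8: black king on g8; in check: yes, from the white rook on d8.
King squares — f7: attacked by Qe7; g7: attacked by Pf6; h7: attacked by Qe7; f8: attacked by Qe7; h8: attacked by Rd8.
Black has no legal moves → checkmate.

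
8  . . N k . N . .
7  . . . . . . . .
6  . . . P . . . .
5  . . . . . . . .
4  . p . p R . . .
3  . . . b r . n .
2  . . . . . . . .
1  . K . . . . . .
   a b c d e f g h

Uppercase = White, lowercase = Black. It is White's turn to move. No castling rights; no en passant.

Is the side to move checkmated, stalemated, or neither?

neither

White to move; white king on b1.
In check: yes, from the black bishop on d3.
King squares — a1: available; c1: available; a2: available; b2: available; c2: attacked by Bd3.
Legal moves for White: Kb2, Ka2, Kc1, Ka1.
White is in check but has 4 legal moves → neither.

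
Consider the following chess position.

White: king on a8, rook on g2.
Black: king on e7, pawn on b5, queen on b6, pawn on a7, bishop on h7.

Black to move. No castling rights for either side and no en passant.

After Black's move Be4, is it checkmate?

yes

After Be4: white king on a8; in check: yes, from the black bishop on e4.
King squares — a7: attacked by Qb6; b7: attacked by Be4; b8: attacked by Qb6.
White has no legal moves → checkmate.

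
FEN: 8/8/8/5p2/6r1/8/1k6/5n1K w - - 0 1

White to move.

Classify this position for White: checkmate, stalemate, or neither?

stalemate

White to move; white king on h1.
In check: no.
King squares — g1: attacked by Rg4; g2: attacked by Rg4; h2: attacked by Nf1.
Legal moves for White: none.
Not in check and no legal moves → stalemate.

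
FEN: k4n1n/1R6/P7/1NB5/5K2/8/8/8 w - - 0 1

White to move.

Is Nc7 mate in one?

After Nc7: black king on a8; in check: yes, from the white knight on c7.
King squares — a7: attacked by Bc5; b7: attacked by Pa6; b8: attacked by Rb7.
Black has no legal moves → checkmate.

yes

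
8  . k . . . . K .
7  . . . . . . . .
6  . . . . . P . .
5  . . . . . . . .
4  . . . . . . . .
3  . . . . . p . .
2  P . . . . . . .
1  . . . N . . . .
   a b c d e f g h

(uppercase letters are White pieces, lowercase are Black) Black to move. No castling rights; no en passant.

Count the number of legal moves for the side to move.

6

Black to move; king on b8.
In check: no.
Legal moves: Kc8, Ka8, Kc7, Kb7, Ka7, f2.
Count: 6.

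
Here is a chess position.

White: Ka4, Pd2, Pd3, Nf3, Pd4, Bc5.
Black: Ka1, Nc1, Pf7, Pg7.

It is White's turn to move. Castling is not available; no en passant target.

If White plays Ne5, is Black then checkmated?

no

After Ne5: black king on a1; in check: no.
Black is not in check, so this cannot be checkmate.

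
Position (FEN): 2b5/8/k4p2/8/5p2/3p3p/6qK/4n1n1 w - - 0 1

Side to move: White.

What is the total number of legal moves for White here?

0

White to move; king on h2.
In check: yes, from the black queen on g2.
Legal moves: none.
Count: 0.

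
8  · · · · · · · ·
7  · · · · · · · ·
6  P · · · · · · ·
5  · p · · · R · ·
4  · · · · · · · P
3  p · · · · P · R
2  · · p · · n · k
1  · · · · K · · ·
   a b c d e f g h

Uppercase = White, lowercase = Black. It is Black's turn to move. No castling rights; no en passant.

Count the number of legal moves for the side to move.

Black to move; king on h2.
In check: yes, from the white rook on h3.
Legal moves: Kxh3, Kg2, Kg1, Nxh3.
Count: 4.

4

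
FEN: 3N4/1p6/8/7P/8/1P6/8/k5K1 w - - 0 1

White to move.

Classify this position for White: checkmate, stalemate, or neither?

White to move; white king on g1.
In check: no.
Legal moves for White: Nf7, Nxb7, Ne6, Nc6, Kh2, Kg2, Kf2, Kh1, Kf1, h6, b4.
White has 11 legal moves and is not in check → neither.

neither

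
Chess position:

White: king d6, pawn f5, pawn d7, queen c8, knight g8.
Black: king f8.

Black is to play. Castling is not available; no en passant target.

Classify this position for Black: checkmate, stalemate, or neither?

neither

Black to move; black king on f8.
In check: yes, from the white queen on c8.
Legal moves for Black: Kg7, Kf7.
Black is in check but has 2 legal moves → neither.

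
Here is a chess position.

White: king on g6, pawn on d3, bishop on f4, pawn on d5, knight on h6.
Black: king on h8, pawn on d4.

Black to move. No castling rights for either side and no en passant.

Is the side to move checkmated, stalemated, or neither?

stalemate

Black to move; black king on h8.
In check: no.
King squares — g7: attacked by Kg6; h7: attacked by Kg6; g8: attacked by Nh6.
Legal moves for Black: none.
Not in check and no legal moves → stalemate.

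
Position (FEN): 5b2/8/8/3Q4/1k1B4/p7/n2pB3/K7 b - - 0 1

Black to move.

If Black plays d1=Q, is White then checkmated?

After d1=Q: white king on a1; in check: yes, from the black queen on d1.
White has 2 legal replies: Kxa2, Bxd1.
In check but a legal move exists → not checkmate.

no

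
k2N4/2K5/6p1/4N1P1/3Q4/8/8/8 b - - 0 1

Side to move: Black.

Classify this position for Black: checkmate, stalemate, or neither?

Black to move; black king on a8.
In check: no.
King squares — a7: attacked by Qd4; b7: attacked by Kc7; b8: attacked by Kc7.
Legal moves for Black: none.
Not in check and no legal moves → stalemate.

stalemate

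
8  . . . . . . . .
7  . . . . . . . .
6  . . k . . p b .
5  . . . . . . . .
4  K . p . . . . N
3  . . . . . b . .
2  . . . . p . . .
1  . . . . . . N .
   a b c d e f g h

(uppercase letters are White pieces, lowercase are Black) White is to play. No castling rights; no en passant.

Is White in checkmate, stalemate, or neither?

neither

White to move; white king on a4.
In check: no.
Legal moves for White: Nxg6, Nf5, Nhxf3, Ng2, Ka5, Kb4, Ka3, Nh3, Ngxf3, Nxe2.
White has 10 legal moves and is not in check → neither.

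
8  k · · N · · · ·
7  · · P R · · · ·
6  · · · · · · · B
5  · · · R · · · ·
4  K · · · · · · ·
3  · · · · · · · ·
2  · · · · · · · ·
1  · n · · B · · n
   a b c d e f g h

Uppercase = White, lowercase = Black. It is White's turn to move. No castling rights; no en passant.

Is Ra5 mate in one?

yes

After Ra5: black king on a8; in check: yes, from the white rook on a5.
King squares — a7: attacked by Ra5; b7: attacked by Nd8; b8: attacked by Pc7.
Black has no legal moves → checkmate.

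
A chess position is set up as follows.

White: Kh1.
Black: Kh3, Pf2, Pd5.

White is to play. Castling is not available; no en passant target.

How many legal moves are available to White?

0

White to move; king on h1.
In check: no.
Legal moves: none.
Count: 0.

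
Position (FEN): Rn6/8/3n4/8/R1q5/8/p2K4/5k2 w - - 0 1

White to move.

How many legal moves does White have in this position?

13

White to move; king on d2.
In check: no.
Legal moves: Rxb8, R8a7, R8a6, R8a5, R4a7, R4a6, R4a5, Rxc4, Rb4, Ra3, Rxa2, Ke3, Kd1.
Count: 13.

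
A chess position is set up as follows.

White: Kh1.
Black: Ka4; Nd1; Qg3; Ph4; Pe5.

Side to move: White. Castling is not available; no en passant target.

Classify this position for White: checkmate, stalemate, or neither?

stalemate

White to move; white king on h1.
In check: no.
King squares — g1: attacked by Qg3; g2: attacked by Qg3; h2: attacked by Qg3.
Legal moves for White: none.
Not in check and no legal moves → stalemate.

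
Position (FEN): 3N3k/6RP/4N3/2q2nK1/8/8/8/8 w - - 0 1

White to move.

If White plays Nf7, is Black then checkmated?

yes

After Nf7: black king on h8; in check: yes, from the white knight on f7.
King squares — g7: attacked by Ne6; h7: attacked by Rg7; g8: attacked by Rg7.
Black has no legal moves → checkmate.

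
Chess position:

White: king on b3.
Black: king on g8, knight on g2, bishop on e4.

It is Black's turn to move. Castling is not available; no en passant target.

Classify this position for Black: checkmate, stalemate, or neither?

neither

Black to move; black king on g8.
In check: no.
Legal moves for Black include: Kh8, Kf8, Kh7, Kg7, Kf7, Ba8, Bh7, Bb7, Bg6, Bc6, Bf5, Bd5+, Bf3, Bd3, Bc2+, Bb1, Nh4, Nf4, ... (list truncated; more exist).
Black has legal moves and is not in check → neither.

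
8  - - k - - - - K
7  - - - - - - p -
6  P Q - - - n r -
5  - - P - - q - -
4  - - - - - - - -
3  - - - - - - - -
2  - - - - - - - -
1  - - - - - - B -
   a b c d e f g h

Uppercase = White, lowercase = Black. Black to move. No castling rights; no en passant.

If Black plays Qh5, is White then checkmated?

After Qh5: white king on h8; in check: yes, from the black queen on h5.
King squares — g7: attacked by Rg6; h7: attacked by Qh5; g8: attacked by Nf6.
White has no legal moves → checkmate.

yes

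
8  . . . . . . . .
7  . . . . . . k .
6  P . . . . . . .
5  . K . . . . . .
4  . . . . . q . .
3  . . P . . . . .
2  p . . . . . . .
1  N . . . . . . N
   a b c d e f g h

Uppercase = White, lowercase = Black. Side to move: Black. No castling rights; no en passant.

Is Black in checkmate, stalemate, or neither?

neither

Black to move; black king on g7.
In check: no.
Legal moves for Black include: Kh8, Kg8, Kf8, Kh7, Kf7, Kh6, Kg6, Kf6, Qf8, Qb8+, Qf7, Qc7, Qh6, Qf6, Qd6, Qg5+, Qf5+, Qe5+, ... (list truncated; more exist).
Black has legal moves and is not in check → neither.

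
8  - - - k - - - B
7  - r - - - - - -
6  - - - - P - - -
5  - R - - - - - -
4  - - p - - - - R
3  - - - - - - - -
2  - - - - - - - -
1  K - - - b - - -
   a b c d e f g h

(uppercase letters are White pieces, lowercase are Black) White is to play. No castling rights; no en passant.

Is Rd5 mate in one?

After Rd5: black king on d8; in check: yes, from the white rook on d5.
Black has 5 legal replies: Ke8, Kc8, Ke7, Kc7, Rd7.
In check but a legal move exists → not checkmate.

no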